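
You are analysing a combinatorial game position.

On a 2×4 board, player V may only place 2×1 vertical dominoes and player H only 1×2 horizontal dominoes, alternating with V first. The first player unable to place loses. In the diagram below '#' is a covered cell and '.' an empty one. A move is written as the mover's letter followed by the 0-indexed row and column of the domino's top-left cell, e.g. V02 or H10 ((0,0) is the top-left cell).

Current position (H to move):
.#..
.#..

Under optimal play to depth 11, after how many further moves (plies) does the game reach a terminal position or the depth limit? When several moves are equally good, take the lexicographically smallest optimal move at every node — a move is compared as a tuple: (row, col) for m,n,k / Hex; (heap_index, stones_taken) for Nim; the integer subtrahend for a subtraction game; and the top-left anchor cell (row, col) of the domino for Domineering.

ply 1, H at .#../.#.. | H02=+1→.###/.#..*; H12=+1→.#../.###
ply 2, V at .###/.#.. | V00=-1→####/##..*
ply 3, H at ####/##.. | H12=+1→####/####*
ply 4: ####/#### is terminal -1 (V); from .#../.#.. depth 11

PV length from [.#../.#..]: 3 plies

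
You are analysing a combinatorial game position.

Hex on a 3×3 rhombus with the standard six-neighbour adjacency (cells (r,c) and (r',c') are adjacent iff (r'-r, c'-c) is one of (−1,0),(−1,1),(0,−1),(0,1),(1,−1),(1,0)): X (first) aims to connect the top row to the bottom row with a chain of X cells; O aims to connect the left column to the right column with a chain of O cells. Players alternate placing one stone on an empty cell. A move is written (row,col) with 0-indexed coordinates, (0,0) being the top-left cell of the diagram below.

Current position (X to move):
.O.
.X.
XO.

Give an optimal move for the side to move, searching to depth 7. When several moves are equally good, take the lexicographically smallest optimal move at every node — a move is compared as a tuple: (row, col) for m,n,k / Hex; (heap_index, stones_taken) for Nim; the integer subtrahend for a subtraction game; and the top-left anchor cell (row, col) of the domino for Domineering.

X's best at [.O./.X./XO.]: (0,0)

[.O./.X./XO.] X move#1: (0,0):+1/XO./.X./XO.*, (0,2):+1/.OX/.X./XO., (1,0):+1/.O./XX./XO., (1,2):-1/.O./.XX/XO., (2,2):-1/.O./.X./XOX
[XO./.X./XO.] O move#2: (0,2):-1/XOO/.X./XO.*, (1,0):-1/XO./OX./XO., (1,2):-1/XO./.XO/XO., (2,2):-1/XO./.X./XOO
[XOO/.X./XO.] X move#3: (1,0):+1/XOO/XX./XO.*, (1,2):-1/XOO/.XX/XO., (2,2):-1/XOO/.X./XOX
[XOO/XX./XO.] end (terminal -1, O#4); searched .O./.X./XO. to 7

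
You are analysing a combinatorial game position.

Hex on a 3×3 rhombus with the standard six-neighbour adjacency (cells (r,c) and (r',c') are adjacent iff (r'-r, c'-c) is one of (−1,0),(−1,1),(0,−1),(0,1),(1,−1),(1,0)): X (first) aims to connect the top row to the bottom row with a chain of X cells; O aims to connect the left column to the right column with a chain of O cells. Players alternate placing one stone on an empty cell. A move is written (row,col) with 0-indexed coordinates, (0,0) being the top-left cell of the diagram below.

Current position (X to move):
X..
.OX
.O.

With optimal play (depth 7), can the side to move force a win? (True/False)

X winning at [X../.OX/.O.]: False

ply 1, X at X../.OX/.O. | (0,1)=-1→XX./.OX/.O.*; (0,2)=-1→X.X/.OX/.O.; (1,0)=-1→X../XOX/.O.; (2,0)=-1→X../.OX/XO.; (2,2)=-1→X../.OX/.OX
ply 2, O at XX./.OX/.O. | (0,2)=+1→XXO/.OX/.O.*; (1,0)=+1→XX./OOX/.O.; (2,0)=+1→XX./.OX/OO.; (2,2)=+1→XX./.OX/.OO
ply 3, X at XXO/.OX/.O. | (1,0)=-1→XXO/XOX/.O.*; (2,0)=-1→XXO/.OX/XO.; (2,2)=-1→XXO/.OX/.OX
ply 4, O at XXO/XOX/.O. | (2,0)=+1→XXO/XOX/OO.*; (2,2)=-1→XXO/XOX/.OO
ply 5: XXO/XOX/OO. is terminal -1 (X); from X../.OX/.O. depth 7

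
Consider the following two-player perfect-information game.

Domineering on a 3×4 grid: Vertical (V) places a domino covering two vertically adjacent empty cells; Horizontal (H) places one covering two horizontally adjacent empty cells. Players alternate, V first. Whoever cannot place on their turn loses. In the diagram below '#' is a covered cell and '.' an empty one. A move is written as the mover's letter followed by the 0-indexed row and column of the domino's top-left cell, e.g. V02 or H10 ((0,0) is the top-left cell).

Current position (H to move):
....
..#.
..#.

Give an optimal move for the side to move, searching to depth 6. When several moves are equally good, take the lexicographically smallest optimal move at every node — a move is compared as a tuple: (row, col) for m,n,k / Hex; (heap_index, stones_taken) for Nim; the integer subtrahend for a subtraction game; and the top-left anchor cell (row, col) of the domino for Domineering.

ply 1, H at ..../..#./..#. | H00=-1→##../..#./..#.; H01=-1→.##./..#./..#.; H02=-1→..##/..#./..#.; H10=+1→..../###./..#.*; H20=-1→..../..#./###.
ply 2, V at ..../###./..#. | V03=-1→...#/####/..#.*; V13=-1→..../####/..##
ply 3, H at ...#/####/..#. | H00=+1→##.#/####/..#.*; H01=+1→.###/####/..#.; H20=+1→...#/####/###.
ply 4: ##.#/####/..#. is terminal -1 (V); from ..../..#./..#. depth 6

H's best at [..../..#./..#.]: H10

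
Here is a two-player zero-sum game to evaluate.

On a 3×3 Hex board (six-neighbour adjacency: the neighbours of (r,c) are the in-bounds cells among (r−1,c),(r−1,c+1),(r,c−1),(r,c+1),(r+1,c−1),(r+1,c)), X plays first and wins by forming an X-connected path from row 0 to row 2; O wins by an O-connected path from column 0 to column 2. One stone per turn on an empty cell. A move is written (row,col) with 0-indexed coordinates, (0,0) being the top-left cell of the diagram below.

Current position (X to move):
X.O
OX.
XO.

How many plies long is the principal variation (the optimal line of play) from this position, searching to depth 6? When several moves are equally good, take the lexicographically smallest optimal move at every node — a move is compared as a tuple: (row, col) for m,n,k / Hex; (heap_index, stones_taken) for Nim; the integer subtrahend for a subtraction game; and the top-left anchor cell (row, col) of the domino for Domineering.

PV length from [X.O/OX./XO.]: 1 ply

p1 X@[X.O/OX./XO.]: (0,1)[XXO/OX./XO.]+1* (1,2)[X.O/OXX/XO.]-1 (2,2)[X.O/OX./XOX]-1
p2 O@[XXO/OX./XO.] terminal -1; root [X.O/OX./XO.] d6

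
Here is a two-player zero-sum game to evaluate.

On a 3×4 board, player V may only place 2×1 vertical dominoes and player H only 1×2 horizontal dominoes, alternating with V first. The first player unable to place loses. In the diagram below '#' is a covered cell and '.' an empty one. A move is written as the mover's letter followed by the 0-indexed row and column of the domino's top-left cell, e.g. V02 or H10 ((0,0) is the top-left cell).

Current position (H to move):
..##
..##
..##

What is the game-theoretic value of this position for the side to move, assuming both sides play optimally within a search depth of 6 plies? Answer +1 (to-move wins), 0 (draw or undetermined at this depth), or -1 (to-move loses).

value(..##/..##/..##, H) = +1

p1 H@[..##/..##/..##]: H00[####/..##/..##]-1 H10[..##/####/..##]+1* H20[..##/..##/####]-1
p2 V@[..##/####/..##] terminal -1; root [..##/..##/..##] d6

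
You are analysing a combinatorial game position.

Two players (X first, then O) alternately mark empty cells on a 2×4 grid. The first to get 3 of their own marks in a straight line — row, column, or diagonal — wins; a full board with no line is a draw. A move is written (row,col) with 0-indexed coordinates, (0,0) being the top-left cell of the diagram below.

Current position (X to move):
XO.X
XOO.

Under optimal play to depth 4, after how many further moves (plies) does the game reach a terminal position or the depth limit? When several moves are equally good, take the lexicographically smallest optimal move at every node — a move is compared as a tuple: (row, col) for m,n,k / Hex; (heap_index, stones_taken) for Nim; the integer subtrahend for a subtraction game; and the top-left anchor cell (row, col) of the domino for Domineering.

ply 1, X at XO.X/XOO. | (0,2)=-1→XOXX/XOO.; (1,3)=+0→XO.X/XOOX*
ply 2, O at XO.X/XOOX | (0,2)=+0→XOOX/XOOX*
ply 3: XOOX/XOOX is terminal +0 (X); from XO.X/XOO. depth 4

PV length from [XO.X/XOO.]: 2 plies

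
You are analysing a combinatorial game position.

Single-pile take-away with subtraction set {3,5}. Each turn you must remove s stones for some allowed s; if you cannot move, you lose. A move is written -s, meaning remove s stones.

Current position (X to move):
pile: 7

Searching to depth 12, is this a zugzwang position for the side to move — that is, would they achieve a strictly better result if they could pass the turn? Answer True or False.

zugzwang(7, X) = False

p1 X@[7]: -3[4]-1 -5[2]+1*
p2 O@[2] terminal -1; root [7] d12
pass branch (O moves first from the same position):
  | p1 O@[7]: -3[4]-1 -5[2]+1*
  | p2 X@[2] terminal -1; root [7] d12
X moving scores +1; X passing scores -1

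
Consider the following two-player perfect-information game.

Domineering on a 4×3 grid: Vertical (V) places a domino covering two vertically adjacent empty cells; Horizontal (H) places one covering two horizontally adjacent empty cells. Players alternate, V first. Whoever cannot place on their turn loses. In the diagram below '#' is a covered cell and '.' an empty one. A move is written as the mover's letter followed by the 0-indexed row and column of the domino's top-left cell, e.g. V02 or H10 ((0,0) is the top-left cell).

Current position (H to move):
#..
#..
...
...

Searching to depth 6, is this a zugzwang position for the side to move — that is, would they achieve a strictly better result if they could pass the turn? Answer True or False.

p1 H@[#../#../.../...]: H01[###/#../.../...]-1* H11[#../###/.../...]-1 H20[#../#../##./...]-1 H21[#../#../.##/...]-1 H30[#../#../.../##.]-1 H31[#../#../.../.##]-1
p2 V@[###/#../.../...]: V11[###/##./.#./...]+1* V12[###/#.#/..#/...]-1 V20[###/#../#../#..]-1 V21[###/#../.#./.#.]+1 V22[###/#../..#/..#]-1
p3 H@[###/##./.#./...]: H30[###/##./.#./##.]-1* H31[###/##./.#./.##]-1
p4 V@[###/##./.#./##.]: V12[###/###/.##/##.]+1* V22[###/##./.##/###]+1
p5 H@[###/###/.##/##.] terminal -1; root [#../#../.../...] d6
suppose H passes — search the same position with V to move:
pass> p1 V@[#../#../.../...]: V01[##./##./.../...]+1* V02[#.#/#.#/.../...]+1 V11[#../##./.#./...]+1 V12[#../#.#/..#/...]-1 V20[#../#../#../#..]+1 V21[#../#../.#./.#.]+1 V22[#../#../..#/..#]+1
pass> p2 H@[##./##./.../...]: H20[##./##./##./...]-1* H21[##./##./.##/...]-1 H30[##./##./.../##.]-1 H31[##./##./.../.##]-1
pass> p3 V@[##./##./##./...]: V02[###/###/##./...]-1 V12[##./###/###/...]-1 V22[##./##./###/..#]+1*
pass> p4 H@[##./##./###/..#]: H30[##./##./###/###]-1*
pass> p5 V@[##./##./###/###]: V02[###/###/###/###]+1*
pass> p6 H@[###/###/###/###] terminal -1; root [#../#../.../...] d6
for H: play -1, pass -1

zugzwang(#../#../.../..., H) = False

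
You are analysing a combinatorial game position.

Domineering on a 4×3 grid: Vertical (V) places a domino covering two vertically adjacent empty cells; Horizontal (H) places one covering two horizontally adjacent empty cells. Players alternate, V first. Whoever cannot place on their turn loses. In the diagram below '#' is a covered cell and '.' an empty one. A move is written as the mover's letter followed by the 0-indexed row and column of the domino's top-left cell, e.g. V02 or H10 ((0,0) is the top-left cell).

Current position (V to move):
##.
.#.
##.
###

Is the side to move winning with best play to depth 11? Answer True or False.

V winning at [##./.#./##./###]: True

p1 V@[##./.#./##./###]: V02[###/.##/##./###]+1* V12[##./.##/###/###]+1
p2 H@[###/.##/##./###] terminal -1; root [##./.#./##./###] d11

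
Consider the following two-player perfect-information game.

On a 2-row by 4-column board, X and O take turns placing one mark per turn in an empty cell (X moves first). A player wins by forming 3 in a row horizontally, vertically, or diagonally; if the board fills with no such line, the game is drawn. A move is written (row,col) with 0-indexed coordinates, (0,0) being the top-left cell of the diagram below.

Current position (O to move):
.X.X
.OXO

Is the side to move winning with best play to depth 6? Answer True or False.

O winning at [.X.X/.OXO]: False

[.X.X/.OXO] O move#1: (0,0):-1/OX.X/.OXO, (0,2):+0/.XOX/.OXO*, (1,0):-1/.X.X/OOXO
[.XOX/.OXO] X move#2: (0,0):+0/XXOX/.OXO*, (1,0):+0/.XOX/XOXO
[XXOX/.OXO] O move#3: (1,0):+0/XXOX/OOXO*
[XXOX/OOXO] end (terminal +0, X#4); searched .X.X/.OXO to 6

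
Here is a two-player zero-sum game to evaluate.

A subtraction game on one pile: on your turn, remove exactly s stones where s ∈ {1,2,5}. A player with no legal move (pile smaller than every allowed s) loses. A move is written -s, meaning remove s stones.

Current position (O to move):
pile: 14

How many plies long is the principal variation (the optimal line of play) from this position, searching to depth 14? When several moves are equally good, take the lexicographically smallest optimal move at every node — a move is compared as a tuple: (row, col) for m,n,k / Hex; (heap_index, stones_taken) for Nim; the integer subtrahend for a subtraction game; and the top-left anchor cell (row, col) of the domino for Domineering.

ply 1, O at 14 | -1=-1→13; -2=+1→12*; -5=+1→9
ply 2, X at 12 | -1=-1→11*; -2=-1→10; -5=-1→7
ply 3, O at 11 | -1=-1→10; -2=+1→9*; -5=+1→6
ply 4, X at 9 | -1=-1→8*; -2=-1→7; -5=-1→4
ply 5, O at 8 | -1=-1→7; -2=+1→6*; -5=+1→3
ply 6, X at 6 | -1=-1→5*; -2=-1→4; -5=-1→1
ply 7, O at 5 | -1=-1→4; -2=+1→3*; -5=+1→0
ply 8, X at 3 | -1=-1→2*; -2=-1→1
ply 9, O at 2 | -1=-1→1; -2=+1→0*
ply 10: 0 is terminal -1 (X); from 14 depth 14

PV length from [14]: 9 plies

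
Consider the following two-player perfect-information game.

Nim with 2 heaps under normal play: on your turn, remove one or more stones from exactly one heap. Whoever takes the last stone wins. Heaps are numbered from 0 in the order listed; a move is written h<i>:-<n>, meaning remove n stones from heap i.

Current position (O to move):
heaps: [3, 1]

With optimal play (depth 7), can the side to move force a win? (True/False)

[(3,1)] O move#1: h0:-1:-1/(2,1), h0:-2:+1/(1,1)*, h0:-3:-1/(0,1), h1:-1:-1/(3,0)
[(1,1)] X move#2: h0:-1:-1/(0,1)*, h1:-1:-1/(1,0)
[(0,1)] O move#3: h1:-1:+1/(0,0)*
[(0,0)] end (terminal -1, X#4); searched (3,1) to 7

O winning at [(3,1)]: True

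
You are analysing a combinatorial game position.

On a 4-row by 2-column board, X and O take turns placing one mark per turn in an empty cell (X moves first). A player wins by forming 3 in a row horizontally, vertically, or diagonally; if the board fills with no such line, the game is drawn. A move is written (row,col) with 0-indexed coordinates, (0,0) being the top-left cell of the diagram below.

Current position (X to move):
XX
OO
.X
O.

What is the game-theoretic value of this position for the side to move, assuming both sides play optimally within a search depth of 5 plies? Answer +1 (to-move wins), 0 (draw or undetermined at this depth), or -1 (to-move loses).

value(XX/OO/.X/O., X) = 0

ply 1, X at XX/OO/.X/O. | (2,0)=+0→XX/OO/XX/O.*; (3,1)=-1→XX/OO/.X/OX
ply 2, O at XX/OO/XX/O. | (3,1)=+0→XX/OO/XX/OO*
ply 3: XX/OO/XX/OO is terminal +0 (X); from XX/OO/.X/O. depth 5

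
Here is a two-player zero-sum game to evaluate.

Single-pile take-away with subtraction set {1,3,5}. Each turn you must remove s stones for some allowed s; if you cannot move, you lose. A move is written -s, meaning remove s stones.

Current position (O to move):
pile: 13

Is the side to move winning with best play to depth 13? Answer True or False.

O winning at [13]: True

ply 1, O at 13 | -1=+1→12*; -3=+1→10; -5=+1→8
ply 2, X at 12 | -1=-1→11*; -3=-1→9; -5=-1→7
ply 3, O at 11 | -1=+1→10*; -3=+1→8; -5=+1→6
ply 4, X at 10 | -1=-1→9*; -3=-1→7; -5=-1→5
ply 5, O at 9 | -1=+1→8*; -3=+1→6; -5=+1→4
ply 6, X at 8 | -1=-1→7*; -3=-1→5; -5=-1→3
ply 7, O at 7 | -1=+1→6*; -3=+1→4; -5=+1→2
ply 8, X at 6 | -1=-1→5*; -3=-1→3; -5=-1→1
ply 9, O at 5 | -1=+1→4*; -3=+1→2; -5=+1→0
ply 10, X at 4 | -1=-1→3*; -3=-1→1
ply 11, O at 3 | -1=+1→2*; -3=+1→0
ply 12, X at 2 | -1=-1→1*
ply 13, O at 1 | -1=+1→0*
ply 14: 0 is terminal -1 (X); from 13 depth 13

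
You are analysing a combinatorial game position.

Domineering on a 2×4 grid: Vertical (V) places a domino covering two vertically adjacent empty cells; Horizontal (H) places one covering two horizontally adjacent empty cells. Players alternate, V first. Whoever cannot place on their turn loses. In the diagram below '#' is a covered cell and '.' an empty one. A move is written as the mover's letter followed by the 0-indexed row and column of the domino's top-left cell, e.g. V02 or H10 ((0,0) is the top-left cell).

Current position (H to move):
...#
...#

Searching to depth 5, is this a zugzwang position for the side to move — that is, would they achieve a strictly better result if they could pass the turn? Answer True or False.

zugzwang(...#/...#, H) = False

ply 1, H at ...#/...# | H00=+1→##.#/...#*; H01=+1→.###/...#; H10=+1→...#/##.#; H11=+1→...#/.###
ply 2, V at ##.#/...# | V02=-1→####/..##*
ply 3, H at ####/..## | H10=+1→####/####*
ply 4: ####/#### is terminal -1 (V); from ...#/...# depth 5
suppose H passes — search the same position with V to move:
pass> ply 1, V at ...#/...# | V00=-1→#..#/#..#; V01=+1→.#.#/.#.#*; V02=-1→..##/..##
pass> ply 2: .#.#/.#.# is terminal -1 (H); from ...#/...# depth 5
for H: play +1, pass -1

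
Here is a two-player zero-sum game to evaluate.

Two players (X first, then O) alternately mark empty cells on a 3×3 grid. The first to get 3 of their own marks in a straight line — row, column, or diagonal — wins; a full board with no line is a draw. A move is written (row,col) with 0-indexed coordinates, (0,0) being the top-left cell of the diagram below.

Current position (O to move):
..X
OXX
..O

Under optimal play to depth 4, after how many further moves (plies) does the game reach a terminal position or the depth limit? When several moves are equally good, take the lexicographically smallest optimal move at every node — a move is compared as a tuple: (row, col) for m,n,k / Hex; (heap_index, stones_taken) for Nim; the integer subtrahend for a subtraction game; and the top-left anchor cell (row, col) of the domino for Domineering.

p1 O@[..X/OXX/..O]: (0,0)[O.X/OXX/..O]-1 (0,1)[.OX/OXX/..O]-1 (2,0)[..X/OXX/O.O]+1* (2,1)[..X/OXX/.OO]-1
p2 X@[..X/OXX/O.O]: (0,0)[X.X/OXX/O.O]-1* (0,1)[.XX/OXX/O.O]-1 (2,1)[..X/OXX/OXO]-1
p3 O@[X.X/OXX/O.O]: (0,1)[XOX/OXX/O.O]+0 (2,1)[X.X/OXX/OOO]+1*
p4 X@[X.X/OXX/OOO] terminal -1; root [..X/OXX/..O] d4

PV length from [..X/OXX/..O]: 3 plies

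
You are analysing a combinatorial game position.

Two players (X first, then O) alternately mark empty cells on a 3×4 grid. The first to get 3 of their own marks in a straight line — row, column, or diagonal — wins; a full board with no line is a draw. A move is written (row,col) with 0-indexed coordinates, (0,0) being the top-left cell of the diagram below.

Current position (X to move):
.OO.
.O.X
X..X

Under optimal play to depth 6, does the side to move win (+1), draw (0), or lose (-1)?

p1 X@[.OO./.O.X/X..X]: (0,0)[XOO./.O.X/X..X]-1 (0,3)[.OOX/.O.X/X..X]+1* (1,0)[.OO./XO.X/X..X]-1 (1,2)[.OO./.OXX/X..X]-1 (2,1)[.OO./.O.X/XX.X]-1 (2,2)[.OO./.O.X/X.XX]-1
p2 O@[.OOX/.O.X/X..X] terminal -1; root [.OO./.O.X/X..X] d6

value(.OO./.O.X/X..X, X) = +1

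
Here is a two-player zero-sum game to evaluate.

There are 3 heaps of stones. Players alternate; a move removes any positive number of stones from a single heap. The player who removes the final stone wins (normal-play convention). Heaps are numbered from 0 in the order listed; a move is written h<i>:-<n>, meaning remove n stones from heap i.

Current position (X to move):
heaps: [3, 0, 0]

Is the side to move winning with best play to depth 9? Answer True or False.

X winning at [(3,0,0)]: True

ply 1, X at (3,0,0) | h0:-1=-1→(2,0,0); h0:-2=-1→(1,0,0); h0:-3=+1→(0,0,0)*
ply 2: (0,0,0) is terminal -1 (O); from (3,0,0) depth 9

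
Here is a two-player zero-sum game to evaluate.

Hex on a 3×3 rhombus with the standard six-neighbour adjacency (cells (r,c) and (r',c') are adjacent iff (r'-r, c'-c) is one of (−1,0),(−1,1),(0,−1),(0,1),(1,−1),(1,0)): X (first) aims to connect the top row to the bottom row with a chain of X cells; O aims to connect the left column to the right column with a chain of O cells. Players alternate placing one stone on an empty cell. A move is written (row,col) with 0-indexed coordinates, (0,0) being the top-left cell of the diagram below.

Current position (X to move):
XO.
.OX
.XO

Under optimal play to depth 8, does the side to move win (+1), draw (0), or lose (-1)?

value(XO./.OX/.XO, X) = +1

ply 1, X at XO./.OX/.XO | (0,2)=+1→XOX/.OX/.XO*; (1,0)=+1→XO./XOX/.XO; (2,0)=+1→XO./.OX/XXO
ply 2: XOX/.OX/.XO is terminal -1 (O); from XO./.OX/.XO depth 8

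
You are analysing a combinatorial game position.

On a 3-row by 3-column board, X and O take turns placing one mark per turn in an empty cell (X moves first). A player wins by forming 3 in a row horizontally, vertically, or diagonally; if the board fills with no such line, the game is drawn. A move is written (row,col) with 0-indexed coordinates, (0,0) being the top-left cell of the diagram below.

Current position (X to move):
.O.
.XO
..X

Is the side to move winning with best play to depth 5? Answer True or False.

X winning at [.O./.XO/..X]: True

ply 1, X at .O./.XO/..X | (0,0)=+1→XO./.XO/..X*; (0,2)=+1→.OX/.XO/..X; (1,0)=+0→.O./XXO/..X; (2,0)=+1→.O./.XO/X.X; (2,1)=+1→.O./.XO/.XX
ply 2: XO./.XO/..X is terminal -1 (O); from .O./.XO/..X depth 5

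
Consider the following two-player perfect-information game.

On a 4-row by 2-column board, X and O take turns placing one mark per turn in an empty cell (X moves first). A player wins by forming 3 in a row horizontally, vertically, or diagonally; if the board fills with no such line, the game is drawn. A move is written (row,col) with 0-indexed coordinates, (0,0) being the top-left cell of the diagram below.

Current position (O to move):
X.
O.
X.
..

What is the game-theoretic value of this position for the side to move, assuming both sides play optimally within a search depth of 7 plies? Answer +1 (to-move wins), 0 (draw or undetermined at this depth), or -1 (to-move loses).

value(X./O./X./.., O) = 0

[X./O./X./..] O move#1: (0,1):+0/XO/O./X./..*, (1,1):+0/X./OO/X./.., (2,1):+0/X./O./XO/.., (3,0):+0/X./O./X./O., (3,1):+0/X./O./X./.O
[XO/O./X./..] X move#2: (1,1):+0/XO/OX/X./..*, (2,1):+0/XO/O./XX/.., (3,0):+0/XO/O./X./X., (3,1):+0/XO/O./X./.X
[XO/OX/X./..] O move#3: (2,1):+0/XO/OX/XO/..*, (3,0):+0/XO/OX/X./O., (3,1):+0/XO/OX/X./.O
[XO/OX/XO/..] X move#4: (3,0):+0/XO/OX/XO/X.*, (3,1):+0/XO/OX/XO/.X
[XO/OX/XO/X.] O move#5: (3,1):+0/XO/OX/XO/XO*
[XO/OX/XO/XO] end (terminal +0, X#6); searched X./O./X./.. to 7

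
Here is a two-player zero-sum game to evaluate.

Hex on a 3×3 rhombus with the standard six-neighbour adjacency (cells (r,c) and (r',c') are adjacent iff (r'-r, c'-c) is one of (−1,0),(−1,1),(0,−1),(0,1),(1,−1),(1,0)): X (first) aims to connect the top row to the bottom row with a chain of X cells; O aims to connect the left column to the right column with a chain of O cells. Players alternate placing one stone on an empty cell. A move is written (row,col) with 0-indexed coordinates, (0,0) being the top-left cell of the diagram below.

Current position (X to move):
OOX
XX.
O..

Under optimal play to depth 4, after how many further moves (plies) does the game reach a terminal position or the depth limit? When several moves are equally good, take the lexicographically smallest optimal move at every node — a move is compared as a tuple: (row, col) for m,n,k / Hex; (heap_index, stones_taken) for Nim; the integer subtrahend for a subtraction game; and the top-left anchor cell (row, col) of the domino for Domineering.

PV length from [OOX/XX./O..]: 3 plies

ply 1, X at OOX/XX./O.. | (1,2)=+1→OOX/XXX/O..*; (2,1)=+1→OOX/XX./OX.; (2,2)=+1→OOX/XX./O.X
ply 2, O at OOX/XXX/O.. | (2,1)=-1→OOX/XXX/OO.*; (2,2)=-1→OOX/XXX/O.O
ply 3, X at OOX/XXX/OO. | (2,2)=+1→OOX/XXX/OOX*
ply 4: OOX/XXX/OOX is terminal -1 (O); from OOX/XX./O.. depth 4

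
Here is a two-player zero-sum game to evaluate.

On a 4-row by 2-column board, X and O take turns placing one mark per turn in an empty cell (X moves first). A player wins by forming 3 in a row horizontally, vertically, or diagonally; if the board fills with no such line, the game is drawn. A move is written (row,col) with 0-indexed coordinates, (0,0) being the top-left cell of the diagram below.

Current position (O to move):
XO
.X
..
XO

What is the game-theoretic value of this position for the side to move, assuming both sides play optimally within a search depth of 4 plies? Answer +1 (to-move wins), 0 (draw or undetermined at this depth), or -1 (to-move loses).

p1 O@[XO/.X/../XO]: (1,0)[XO/OX/../XO]+0* (2,0)[XO/.X/O./XO]+0 (2,1)[XO/.X/.O/XO]+0
p2 X@[XO/OX/../XO]: (2,0)[XO/OX/X./XO]+0* (2,1)[XO/OX/.X/XO]+0
p3 O@[XO/OX/X./XO]: (2,1)[XO/OX/XO/XO]+0*
p4 X@[XO/OX/XO/XO] terminal +0; root [XO/.X/../XO] d4

value(XO/.X/../XO, O) = 0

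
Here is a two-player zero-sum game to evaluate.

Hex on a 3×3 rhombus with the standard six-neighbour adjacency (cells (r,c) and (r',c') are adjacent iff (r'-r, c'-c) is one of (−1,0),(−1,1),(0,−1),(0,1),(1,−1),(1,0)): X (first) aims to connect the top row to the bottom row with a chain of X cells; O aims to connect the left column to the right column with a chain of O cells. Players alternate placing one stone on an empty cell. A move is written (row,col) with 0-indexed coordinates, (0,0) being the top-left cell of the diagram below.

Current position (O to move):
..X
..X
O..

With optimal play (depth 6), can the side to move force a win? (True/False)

p1 O@[..X/..X/O..]: (0,0)[O.X/..X/O..]-1* (0,1)[.OX/..X/O..]-1 (1,0)[..X/O.X/O..]-1 (1,1)[..X/.OX/O..]-1 (2,1)[..X/..X/OO.]-1 (2,2)[..X/..X/O.O]-1
p2 X@[O.X/..X/O..]: (0,1)[OXX/..X/O..]+1* (1,0)[O.X/X.X/O..]+1 (1,1)[O.X/.XX/O..]+1 (2,1)[O.X/..X/OX.]+1 (2,2)[O.X/..X/O.X]+1
p3 O@[OXX/..X/O..]: (1,0)[OXX/O.X/O..]-1* (1,1)[OXX/.OX/O..]-1 (2,1)[OXX/..X/OO.]-1 (2,2)[OXX/..X/O.O]-1
p4 X@[OXX/O.X/O..]: (1,1)[OXX/OXX/O..]+1* (2,1)[OXX/O.X/OX.]+1 (2,2)[OXX/O.X/O.X]+1
p5 O@[OXX/OXX/O..]: (2,1)[OXX/OXX/OO.]-1* (2,2)[OXX/OXX/O.O]-1
p6 X@[OXX/OXX/OO.]: (2,2)[OXX/OXX/OOX]+1*
p7 O@[OXX/OXX/OOX] terminal -1; root [..X/..X/O..] d6

O winning at [..X/..X/O..]: False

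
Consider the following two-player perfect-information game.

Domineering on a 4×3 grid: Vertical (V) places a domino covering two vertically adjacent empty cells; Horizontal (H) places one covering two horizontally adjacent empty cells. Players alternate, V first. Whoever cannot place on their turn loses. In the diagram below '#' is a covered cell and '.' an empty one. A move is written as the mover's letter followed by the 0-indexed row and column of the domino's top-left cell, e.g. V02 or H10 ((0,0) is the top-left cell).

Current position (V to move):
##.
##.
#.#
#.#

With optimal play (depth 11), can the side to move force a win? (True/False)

V winning at [##./##./#.#/#.#]: True

ply 1, V at ##./##./#.#/#.# | V02=+1→###/###/#.#/#.#*; V21=+1→##./##./###/###
ply 2: ###/###/#.#/#.# is terminal -1 (H); from ##./##./#.#/#.# depth 11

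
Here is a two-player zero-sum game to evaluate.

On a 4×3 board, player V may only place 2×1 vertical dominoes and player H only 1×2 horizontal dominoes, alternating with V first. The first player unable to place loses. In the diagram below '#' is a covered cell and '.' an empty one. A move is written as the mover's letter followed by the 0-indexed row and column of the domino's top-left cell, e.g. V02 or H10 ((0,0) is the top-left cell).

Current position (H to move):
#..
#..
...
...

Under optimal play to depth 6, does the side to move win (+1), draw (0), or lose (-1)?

p1 H@[#../#../.../...]: H01[###/#../.../...]-1* H11[#../###/.../...]-1 H20[#../#../##./...]-1 H21[#../#../.##/...]-1 H30[#../#../.../##.]-1 H31[#../#../.../.##]-1
p2 V@[###/#../.../...]: V11[###/##./.#./...]+1* V12[###/#.#/..#/...]-1 V20[###/#../#../#..]-1 V21[###/#../.#./.#.]+1 V22[###/#../..#/..#]-1
p3 H@[###/##./.#./...]: H30[###/##./.#./##.]-1* H31[###/##./.#./.##]-1
p4 V@[###/##./.#./##.]: V12[###/###/.##/##.]+1* V22[###/##./.##/###]+1
p5 H@[###/###/.##/##.] terminal -1; root [#../#../.../...] d6

value(#../#../.../..., H) = -1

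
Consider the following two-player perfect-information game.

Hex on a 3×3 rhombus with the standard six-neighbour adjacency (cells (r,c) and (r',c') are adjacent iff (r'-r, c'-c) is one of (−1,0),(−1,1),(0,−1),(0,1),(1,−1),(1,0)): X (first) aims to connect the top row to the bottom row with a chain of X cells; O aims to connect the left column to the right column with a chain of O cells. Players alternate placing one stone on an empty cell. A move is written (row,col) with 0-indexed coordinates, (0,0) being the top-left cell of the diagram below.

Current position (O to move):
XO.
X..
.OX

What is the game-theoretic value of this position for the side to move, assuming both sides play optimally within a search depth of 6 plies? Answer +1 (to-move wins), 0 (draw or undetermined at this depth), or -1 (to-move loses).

[XO./X../.OX] O move#1: (0,2):-1/XOO/X../.OX*, (1,1):-1/XO./XO./.OX, (1,2):-1/XO./X.O/.OX, (2,0):-1/XO./X../OOX
[XOO/X../.OX] X move#2: (1,1):+1/XOO/XX./.OX*, (1,2):+1/XOO/X.X/.OX, (2,0):+1/XOO/X../XOX
[XOO/XX./.OX] O move#3: (1,2):-1/XOO/XXO/.OX*, (2,0):-1/XOO/XX./OOX
[XOO/XXO/.OX] X move#4: (2,0):+1/XOO/XXO/XOX*
[XOO/XXO/XOX] end (terminal -1, O#5); searched XO./X../.OX to 6

value(XO./X../.OX, O) = -1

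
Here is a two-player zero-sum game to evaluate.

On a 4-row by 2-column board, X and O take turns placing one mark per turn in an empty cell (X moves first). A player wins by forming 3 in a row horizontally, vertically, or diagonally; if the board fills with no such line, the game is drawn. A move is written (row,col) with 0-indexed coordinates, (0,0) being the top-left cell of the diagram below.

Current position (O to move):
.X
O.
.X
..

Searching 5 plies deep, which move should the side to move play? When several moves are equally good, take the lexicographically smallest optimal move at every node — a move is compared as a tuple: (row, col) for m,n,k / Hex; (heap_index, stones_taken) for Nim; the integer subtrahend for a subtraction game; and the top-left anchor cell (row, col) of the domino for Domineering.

p1 O@[.X/O./.X/..]: (0,0)[OX/O./.X/..]-1 (1,1)[.X/OO/.X/..]+0* (2,0)[.X/O./OX/..]-1 (3,0)[.X/O./.X/O.]-1 (3,1)[.X/O./.X/.O]-1
p2 X@[.X/OO/.X/..]: (0,0)[XX/OO/.X/..]+0* (2,0)[.X/OO/XX/..]+0 (3,0)[.X/OO/.X/X.]+0 (3,1)[.X/OO/.X/.X]-1
p3 O@[XX/OO/.X/..]: (2,0)[XX/OO/OX/..]+0* (3,0)[XX/OO/.X/O.]+0 (3,1)[XX/OO/.X/.O]+0
p4 X@[XX/OO/OX/..]: (3,0)[XX/OO/OX/X.]+0* (3,1)[XX/OO/OX/.X]-1
p5 O@[XX/OO/OX/X.]: (3,1)[XX/OO/OX/XO]+0*
p6 X@[XX/OO/OX/XO] terminal +0; root [.X/O./.X/..] d5

O's best at [.X/O./.X/..]: (1,1)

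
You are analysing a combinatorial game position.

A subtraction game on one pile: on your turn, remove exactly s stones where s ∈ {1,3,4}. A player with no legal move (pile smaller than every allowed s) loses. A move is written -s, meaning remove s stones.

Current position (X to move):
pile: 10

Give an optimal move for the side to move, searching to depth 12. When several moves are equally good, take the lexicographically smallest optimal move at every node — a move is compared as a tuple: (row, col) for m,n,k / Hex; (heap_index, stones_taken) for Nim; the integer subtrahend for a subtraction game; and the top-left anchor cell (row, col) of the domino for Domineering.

[10] X move#1: -1:+1/9*, -3:+1/7, -4:-1/6
[9] O move#2: -1:-1/8*, -3:-1/6, -4:-1/5
[8] X move#3: -1:+1/7*, -3:-1/5, -4:-1/4
[7] O move#4: -1:-1/6*, -3:-1/4, -4:-1/3
[6] X move#5: -1:-1/5, -3:-1/3, -4:+1/2*
[2] O move#6: -1:-1/1*
[1] X move#7: -1:+1/0*
[0] end (terminal -1, O#8); searched 10 to 12

X's best at [10]: -1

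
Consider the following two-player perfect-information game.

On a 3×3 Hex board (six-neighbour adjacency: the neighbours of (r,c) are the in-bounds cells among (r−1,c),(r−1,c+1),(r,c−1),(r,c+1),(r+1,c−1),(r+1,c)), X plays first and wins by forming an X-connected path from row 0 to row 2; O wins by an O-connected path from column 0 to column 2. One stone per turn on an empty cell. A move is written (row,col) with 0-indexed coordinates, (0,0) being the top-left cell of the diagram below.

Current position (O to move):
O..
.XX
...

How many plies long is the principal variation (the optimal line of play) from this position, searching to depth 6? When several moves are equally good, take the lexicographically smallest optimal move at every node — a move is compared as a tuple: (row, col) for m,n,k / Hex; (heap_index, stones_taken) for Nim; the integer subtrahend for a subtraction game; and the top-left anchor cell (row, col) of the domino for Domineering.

p1 O@[O../.XX/...]: (0,1)[OO./.XX/...]-1* (0,2)[O.O/.XX/...]-1 (1,0)[O../OXX/...]-1 (2,0)[O../.XX/O..]-1 (2,1)[O../.XX/.O.]-1 (2,2)[O../.XX/..O]-1
p2 X@[OO./.XX/...]: (0,2)[OOX/.XX/...]+1* (1,0)[OO./XXX/...]-1 (2,0)[OO./.XX/X..]-1 (2,1)[OO./.XX/.X.]-1 (2,2)[OO./.XX/..X]-1
p3 O@[OOX/.XX/...]: (1,0)[OOX/OXX/...]-1* (2,0)[OOX/.XX/O..]-1 (2,1)[OOX/.XX/.O.]-1 (2,2)[OOX/.XX/..O]-1
p4 X@[OOX/OXX/...]: (2,0)[OOX/OXX/X..]+1* (2,1)[OOX/OXX/.X.]+1 (2,2)[OOX/OXX/..X]+1
p5 O@[OOX/OXX/X..] terminal -1; root [O../.XX/...] d6

PV length from [O../.XX/...]: 4 plies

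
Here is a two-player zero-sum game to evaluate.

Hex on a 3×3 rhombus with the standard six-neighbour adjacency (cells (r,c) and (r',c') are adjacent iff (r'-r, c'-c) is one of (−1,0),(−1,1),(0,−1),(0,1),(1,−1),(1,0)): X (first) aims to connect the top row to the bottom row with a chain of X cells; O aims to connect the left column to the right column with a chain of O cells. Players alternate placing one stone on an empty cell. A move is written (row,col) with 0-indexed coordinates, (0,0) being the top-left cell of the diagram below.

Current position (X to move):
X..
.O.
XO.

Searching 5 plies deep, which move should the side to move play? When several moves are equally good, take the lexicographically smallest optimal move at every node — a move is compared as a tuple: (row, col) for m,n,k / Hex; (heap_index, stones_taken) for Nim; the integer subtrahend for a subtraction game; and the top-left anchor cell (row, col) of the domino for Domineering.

ply 1, X at X../.O./XO. | (0,1)=-1→XX./.O./XO.; (0,2)=-1→X.X/.O./XO.; (1,0)=+1→X../XO./XO.*; (1,2)=-1→X../.OX/XO.; (2,2)=-1→X../.O./XOX
ply 2: X../XO./XO. is terminal -1 (O); from X../.O./XO. depth 5

X's best at [X../.O./XO.]: (1,0)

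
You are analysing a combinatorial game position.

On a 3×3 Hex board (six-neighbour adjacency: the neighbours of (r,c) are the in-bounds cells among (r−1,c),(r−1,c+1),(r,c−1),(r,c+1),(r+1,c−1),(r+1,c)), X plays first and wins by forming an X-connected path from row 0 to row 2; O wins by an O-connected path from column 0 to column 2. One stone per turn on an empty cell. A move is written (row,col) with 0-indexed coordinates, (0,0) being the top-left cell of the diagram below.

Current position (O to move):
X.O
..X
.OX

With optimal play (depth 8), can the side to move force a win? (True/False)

p1 O@[X.O/..X/.OX]: (0,1)[XOO/..X/.OX]-1 (1,0)[X.O/O.X/.OX]+1* (1,1)[X.O/.OX/.OX]+1 (2,0)[X.O/..X/OOX]-1
p2 X@[X.O/O.X/.OX]: (0,1)[XXO/O.X/.OX]-1* (1,1)[X.O/OXX/.OX]-1 (2,0)[X.O/O.X/XOX]-1
p3 O@[XXO/O.X/.OX]: (1,1)[XXO/OOX/.OX]+1* (2,0)[XXO/O.X/OOX]-1
p4 X@[XXO/OOX/.OX] terminal -1; root [X.O/..X/.OX] d8

O winning at [X.O/..X/.OX]: True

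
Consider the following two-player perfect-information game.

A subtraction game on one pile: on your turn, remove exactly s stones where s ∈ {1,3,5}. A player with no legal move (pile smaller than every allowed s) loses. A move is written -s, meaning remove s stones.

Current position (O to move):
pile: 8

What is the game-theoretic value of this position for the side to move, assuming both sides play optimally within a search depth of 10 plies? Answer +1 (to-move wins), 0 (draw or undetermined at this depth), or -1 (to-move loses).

value(8, O) = -1

p1 O@[8]: -1[7]-1* -3[5]-1 -5[3]-1
p2 X@[7]: -1[6]+1* -3[4]+1 -5[2]+1
p3 O@[6]: -1[5]-1* -3[3]-1 -5[1]-1
p4 X@[5]: -1[4]+1* -3[2]+1 -5[0]+1
p5 O@[4]: -1[3]-1* -3[1]-1
p6 X@[3]: -1[2]+1* -3[0]+1
p7 O@[2]: -1[1]-1*
p8 X@[1]: -1[0]+1*
p9 O@[0] terminal -1; root [8] d10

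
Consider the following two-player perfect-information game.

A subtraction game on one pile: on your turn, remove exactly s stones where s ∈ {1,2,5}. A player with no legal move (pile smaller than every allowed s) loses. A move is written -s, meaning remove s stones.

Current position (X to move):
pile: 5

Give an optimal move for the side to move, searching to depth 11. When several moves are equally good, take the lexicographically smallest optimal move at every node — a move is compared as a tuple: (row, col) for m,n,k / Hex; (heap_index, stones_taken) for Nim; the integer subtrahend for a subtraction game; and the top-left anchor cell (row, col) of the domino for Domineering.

X's best at [5]: -2

[5] X move#1: -1:-1/4, -2:+1/3*, -5:+1/0
[3] O move#2: -1:-1/2*, -2:-1/1
[2] X move#3: -1:-1/1, -2:+1/0*
[0] end (terminal -1, O#4); searched 5 to 11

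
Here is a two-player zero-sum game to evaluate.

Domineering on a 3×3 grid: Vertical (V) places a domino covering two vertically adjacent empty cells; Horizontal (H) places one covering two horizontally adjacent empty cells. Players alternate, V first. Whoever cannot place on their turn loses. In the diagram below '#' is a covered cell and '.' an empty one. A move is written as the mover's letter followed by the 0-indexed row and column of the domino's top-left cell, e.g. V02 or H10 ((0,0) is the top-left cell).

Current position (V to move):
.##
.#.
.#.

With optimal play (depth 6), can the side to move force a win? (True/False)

ply 1, V at .##/.#./.#. | V00=+1→###/##./.#.*; V10=+1→.##/##./##.; V12=+1→.##/.##/.##
ply 2: ###/##./.#. is terminal -1 (H); from .##/.#./.#. depth 6

V winning at [.##/.#./.#.]: True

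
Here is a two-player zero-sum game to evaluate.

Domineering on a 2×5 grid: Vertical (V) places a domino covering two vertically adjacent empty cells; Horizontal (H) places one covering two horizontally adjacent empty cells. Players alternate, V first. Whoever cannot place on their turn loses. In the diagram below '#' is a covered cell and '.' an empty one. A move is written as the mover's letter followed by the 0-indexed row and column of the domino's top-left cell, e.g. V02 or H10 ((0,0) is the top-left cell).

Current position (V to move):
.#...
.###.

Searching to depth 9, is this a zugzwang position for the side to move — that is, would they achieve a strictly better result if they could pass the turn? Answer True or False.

zugzwang(.#.../.###., V) = False

ply 1, V at .#.../.###. | V00=-1→##.../####.; V04=+1→.#..#/.####*
ply 2, H at .#..#/.#### | H02=-1→.####/.####*
ply 3, V at .####/.#### | V00=+1→#####/#####*
ply 4: #####/##### is terminal -1 (H); from .#.../.###. depth 9
pass branch (H moves first from the same position):
  | ply 1, H at .#.../.###. | H02=-1→.###./.###.*; H03=-1→.#.##/.###.
  | ply 2, V at .###./.###. | V00=+1→####./####.*; V04=+1→.####/.####
  | ply 3: ####./####. is terminal -1 (H); from .#.../.###. depth 9
V moving scores +1; V passing scores +1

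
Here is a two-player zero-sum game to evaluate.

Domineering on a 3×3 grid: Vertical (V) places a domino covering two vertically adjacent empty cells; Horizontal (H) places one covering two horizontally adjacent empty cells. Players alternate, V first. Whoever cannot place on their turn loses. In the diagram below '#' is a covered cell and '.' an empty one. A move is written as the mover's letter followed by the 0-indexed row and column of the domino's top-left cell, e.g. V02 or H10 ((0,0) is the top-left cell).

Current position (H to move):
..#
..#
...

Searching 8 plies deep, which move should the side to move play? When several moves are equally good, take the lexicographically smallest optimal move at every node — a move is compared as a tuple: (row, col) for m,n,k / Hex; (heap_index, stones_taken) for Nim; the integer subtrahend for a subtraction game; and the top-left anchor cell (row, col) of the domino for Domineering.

H's best at [..#/..#/...]: H10

p1 H@[..#/..#/...]: H00[###/..#/...]-1 H10[..#/###/...]+1* H20[..#/..#/##.]-1 H21[..#/..#/.##]-1
p2 V@[..#/###/...] terminal -1; root [..#/..#/...] d8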